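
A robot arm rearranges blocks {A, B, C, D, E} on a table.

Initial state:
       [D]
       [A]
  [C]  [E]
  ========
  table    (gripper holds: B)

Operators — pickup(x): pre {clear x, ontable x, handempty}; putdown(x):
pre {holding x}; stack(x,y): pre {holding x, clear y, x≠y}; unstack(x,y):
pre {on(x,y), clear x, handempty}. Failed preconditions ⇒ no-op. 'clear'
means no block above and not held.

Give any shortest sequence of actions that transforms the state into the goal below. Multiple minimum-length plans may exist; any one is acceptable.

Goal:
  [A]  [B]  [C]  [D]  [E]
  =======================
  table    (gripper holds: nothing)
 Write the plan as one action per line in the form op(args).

putdown(B)
unstack(D, A)
putdown(D)
unstack(A, E)
putdown(A)

step 1 (putdown(B)): towers=[B; C; E/A/D] holding=-
step 2 (unstack(D, A)): towers=[B; C; E/A] holding=D
step 3 (putdown(D)): towers=[B; C; D; E/A] holding=-
step 4 (unstack(A, E)): towers=[B; C; D; E] holding=A
step 5 (putdown(A)): towers=[A; B; C; D; E] holding=-
goal check: towers=[A; B; C; D; E] holding=- — reached (length 5, optimal by BFS)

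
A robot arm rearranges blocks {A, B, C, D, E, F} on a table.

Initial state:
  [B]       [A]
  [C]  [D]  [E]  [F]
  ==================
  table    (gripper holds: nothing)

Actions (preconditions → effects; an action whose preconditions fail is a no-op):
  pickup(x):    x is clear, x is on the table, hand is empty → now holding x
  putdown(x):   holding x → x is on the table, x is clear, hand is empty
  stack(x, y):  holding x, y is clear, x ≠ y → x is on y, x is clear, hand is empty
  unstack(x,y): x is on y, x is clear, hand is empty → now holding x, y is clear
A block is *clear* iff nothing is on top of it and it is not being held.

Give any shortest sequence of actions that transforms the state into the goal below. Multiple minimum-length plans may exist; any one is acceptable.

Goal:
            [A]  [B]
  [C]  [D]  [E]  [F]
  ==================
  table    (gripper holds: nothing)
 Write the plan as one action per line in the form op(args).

step 1 (unstack(B, C)): towers=[C; D; E/A; F] holding=B
step 2 (stack(B, F)): towers=[C; D; E/A; F/B] holding=-
goal check: towers=[C; D; E/A; F/B] holding=- — reached (length 2, optimal by BFS)

unstack(B, C)
stack(B, F)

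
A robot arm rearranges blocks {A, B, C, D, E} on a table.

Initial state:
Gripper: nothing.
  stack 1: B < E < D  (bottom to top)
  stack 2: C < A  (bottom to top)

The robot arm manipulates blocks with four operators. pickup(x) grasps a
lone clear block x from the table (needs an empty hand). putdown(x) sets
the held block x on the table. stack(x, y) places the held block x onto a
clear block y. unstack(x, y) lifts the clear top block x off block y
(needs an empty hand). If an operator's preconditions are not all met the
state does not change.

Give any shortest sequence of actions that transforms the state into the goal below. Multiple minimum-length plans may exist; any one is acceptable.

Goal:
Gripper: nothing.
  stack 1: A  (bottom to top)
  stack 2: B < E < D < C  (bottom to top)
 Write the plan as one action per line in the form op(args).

step 1 (unstack(A, C)): towers=[B/E/D; C] holding=A
step 2 (putdown(A)): towers=[A; B/E/D; C] holding=-
step 3 (pickup(C)): towers=[A; B/E/D] holding=C
step 4 (stack(C, D)): towers=[A; B/E/D/C] holding=-
goal check: towers=[A; B/E/D/C] holding=- — reached (length 4, optimal by BFS)

unstack(A, C)
putdown(A)
pickup(C)
stack(C, D)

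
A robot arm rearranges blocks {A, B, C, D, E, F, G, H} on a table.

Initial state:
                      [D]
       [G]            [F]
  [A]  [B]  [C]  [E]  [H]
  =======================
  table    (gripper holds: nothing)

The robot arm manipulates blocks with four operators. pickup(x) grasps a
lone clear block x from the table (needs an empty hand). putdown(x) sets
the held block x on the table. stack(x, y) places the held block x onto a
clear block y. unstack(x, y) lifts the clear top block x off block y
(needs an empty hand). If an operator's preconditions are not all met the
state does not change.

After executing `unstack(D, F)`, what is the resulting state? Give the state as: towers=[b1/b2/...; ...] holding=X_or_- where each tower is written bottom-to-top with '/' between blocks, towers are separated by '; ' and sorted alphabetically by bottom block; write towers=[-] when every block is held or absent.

before: towers=[A; B/G; C; E; H/F/D] holding=-
pre[unstack(D, F)]: on(D,F) ok, clear(D) ok, handempty ok
all met → apply unstack(D, F)
after:  towers=[A; B/G; C; E; H/F] holding=D

towers=[A; B/G; C; E; H/F] holding=D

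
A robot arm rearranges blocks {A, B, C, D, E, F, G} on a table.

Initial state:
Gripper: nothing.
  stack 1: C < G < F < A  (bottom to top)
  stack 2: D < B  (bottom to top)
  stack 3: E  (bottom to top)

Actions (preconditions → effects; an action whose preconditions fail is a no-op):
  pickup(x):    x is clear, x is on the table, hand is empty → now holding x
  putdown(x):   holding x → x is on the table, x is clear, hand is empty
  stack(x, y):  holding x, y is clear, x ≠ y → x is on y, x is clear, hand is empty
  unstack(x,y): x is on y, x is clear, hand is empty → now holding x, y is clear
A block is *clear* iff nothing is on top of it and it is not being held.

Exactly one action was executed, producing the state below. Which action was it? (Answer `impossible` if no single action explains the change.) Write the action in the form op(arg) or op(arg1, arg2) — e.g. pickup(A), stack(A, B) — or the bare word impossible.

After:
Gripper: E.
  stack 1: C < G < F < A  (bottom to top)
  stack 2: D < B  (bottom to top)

target: towers=[C/G/F/A; D/B] holding=E
     unstack(B, D) → towers=[C/G/F/A; D; E] holding=B
     unstack(A, F) → towers=[C/G/F; D/B; E] holding=A
         pickup(E) → towers=[C/G/F/A; D/B] holding=E  ← match

pickup(E)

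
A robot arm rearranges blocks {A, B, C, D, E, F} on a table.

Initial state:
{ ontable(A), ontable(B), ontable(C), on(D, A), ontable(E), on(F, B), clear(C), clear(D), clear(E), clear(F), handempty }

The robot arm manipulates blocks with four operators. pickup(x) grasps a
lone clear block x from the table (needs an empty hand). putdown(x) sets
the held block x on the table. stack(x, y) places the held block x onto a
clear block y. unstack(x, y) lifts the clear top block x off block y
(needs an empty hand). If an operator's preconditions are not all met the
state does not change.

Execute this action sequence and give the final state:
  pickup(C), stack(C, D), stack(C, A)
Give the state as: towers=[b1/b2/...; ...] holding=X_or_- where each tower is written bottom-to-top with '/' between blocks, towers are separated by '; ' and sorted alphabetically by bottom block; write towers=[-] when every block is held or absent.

towers=[A/D/C; B/F; E] holding=-

step 1 (pickup(C)): towers=[A/D; B/F; E] holding=C
step 2 (stack(C, D)): towers=[A/D/C; B/F; E] holding=-
step 3 (stack(C, A)) [no-op]: towers=[A/D/C; B/F; E] holding=-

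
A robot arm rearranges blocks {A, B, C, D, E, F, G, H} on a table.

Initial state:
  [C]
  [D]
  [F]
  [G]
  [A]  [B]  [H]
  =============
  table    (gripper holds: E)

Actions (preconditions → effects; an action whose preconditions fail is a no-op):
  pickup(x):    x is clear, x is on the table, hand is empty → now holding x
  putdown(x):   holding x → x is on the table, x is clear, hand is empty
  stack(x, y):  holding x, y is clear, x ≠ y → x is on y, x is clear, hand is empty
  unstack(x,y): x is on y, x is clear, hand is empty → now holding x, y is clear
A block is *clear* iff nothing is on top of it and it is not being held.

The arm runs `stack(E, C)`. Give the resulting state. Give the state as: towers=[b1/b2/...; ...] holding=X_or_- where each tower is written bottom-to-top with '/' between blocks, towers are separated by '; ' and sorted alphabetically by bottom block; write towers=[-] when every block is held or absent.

towers=[A/G/F/D/C/E; B; H] holding=-

before: towers=[A/G/F/D/C; B; H] holding=E
pre[stack(E, C)]: holding(E) ok, clear(C) ok, E≠C ok
all met → apply stack(E, C)
after:  towers=[A/G/F/D/C/E; B; H] holding=-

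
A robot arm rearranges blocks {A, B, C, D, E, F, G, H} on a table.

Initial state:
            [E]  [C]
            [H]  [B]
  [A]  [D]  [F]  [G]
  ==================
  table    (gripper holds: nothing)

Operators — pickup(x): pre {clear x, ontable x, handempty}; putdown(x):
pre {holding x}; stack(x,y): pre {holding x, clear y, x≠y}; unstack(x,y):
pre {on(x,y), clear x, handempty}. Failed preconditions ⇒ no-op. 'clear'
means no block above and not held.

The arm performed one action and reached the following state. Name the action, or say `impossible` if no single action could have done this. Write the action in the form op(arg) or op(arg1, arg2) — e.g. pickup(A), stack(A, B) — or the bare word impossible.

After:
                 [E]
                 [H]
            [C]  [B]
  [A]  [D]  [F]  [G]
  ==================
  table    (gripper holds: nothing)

target: towers=[A; D; F/C; G/B/H/E] holding=-
         pickup(A) → towers=[D; F/H/E; G/B/C] holding=A
     unstack(E, H) → towers=[A; D; F/H; G/B/C] holding=E
         pickup(D) → towers=[A; F/H/E; G/B/C] holding=D
     unstack(C, B) → towers=[A; D; F/H/E; G/B] holding=C
none of the 4 applicable actions match → impossible

impossible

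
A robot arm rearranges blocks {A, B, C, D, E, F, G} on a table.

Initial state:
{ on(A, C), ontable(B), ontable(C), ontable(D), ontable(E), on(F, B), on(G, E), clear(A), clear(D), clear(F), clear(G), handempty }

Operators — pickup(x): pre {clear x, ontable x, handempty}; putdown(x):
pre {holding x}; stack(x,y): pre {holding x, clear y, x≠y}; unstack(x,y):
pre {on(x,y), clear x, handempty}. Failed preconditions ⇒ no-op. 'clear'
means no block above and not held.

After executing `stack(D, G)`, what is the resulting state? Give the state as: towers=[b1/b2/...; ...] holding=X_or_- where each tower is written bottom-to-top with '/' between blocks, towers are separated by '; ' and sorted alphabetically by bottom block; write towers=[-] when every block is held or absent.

towers=[B/F; C/A; D; E/G] holding=-

before: towers=[B/F; C/A; D; E/G] holding=-
pre[stack(D, G)]: holding(D) fail, clear(G) ok, D≠G ok
holding(D) unmet → stack(D, G) is a no-op
after:  towers=[B/F; C/A; D; E/G] holding=-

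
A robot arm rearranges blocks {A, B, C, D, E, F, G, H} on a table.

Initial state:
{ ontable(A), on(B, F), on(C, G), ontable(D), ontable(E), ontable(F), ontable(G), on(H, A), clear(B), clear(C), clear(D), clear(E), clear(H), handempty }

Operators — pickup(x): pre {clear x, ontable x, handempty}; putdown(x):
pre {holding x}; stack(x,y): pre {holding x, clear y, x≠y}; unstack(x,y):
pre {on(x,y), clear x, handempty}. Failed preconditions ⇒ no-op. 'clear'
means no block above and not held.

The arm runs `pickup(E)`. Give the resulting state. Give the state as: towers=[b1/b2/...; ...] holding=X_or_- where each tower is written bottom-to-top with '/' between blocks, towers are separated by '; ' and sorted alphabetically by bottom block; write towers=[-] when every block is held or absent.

towers=[A/H; D; F/B; G/C] holding=E

before: towers=[A/H; D; E; F/B; G/C] holding=-
pre[pickup(E)]: clear(E) ok, ontable(E) ok, handempty ok
all met → apply pickup(E)
after:  towers=[A/H; D; F/B; G/C] holding=E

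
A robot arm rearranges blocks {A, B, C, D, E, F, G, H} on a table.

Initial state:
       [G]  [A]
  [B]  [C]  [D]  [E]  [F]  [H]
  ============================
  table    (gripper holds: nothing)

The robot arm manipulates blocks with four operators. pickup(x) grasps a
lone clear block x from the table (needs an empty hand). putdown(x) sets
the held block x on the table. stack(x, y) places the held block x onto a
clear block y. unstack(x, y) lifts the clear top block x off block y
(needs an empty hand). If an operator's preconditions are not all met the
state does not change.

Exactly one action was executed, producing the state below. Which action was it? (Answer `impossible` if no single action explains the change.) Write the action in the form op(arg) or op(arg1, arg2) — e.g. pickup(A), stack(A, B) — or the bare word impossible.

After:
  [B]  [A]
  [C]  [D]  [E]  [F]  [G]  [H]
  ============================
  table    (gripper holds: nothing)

impossible

target: towers=[C/B; D/A; E; F; G; H] holding=-
     unstack(G, C) → towers=[B; C; D/A; E; F; H] holding=G
     unstack(A, D) → towers=[B; C/G; D; E; F; H] holding=A
         pickup(E) → towers=[B; C/G; D/A; F; H] holding=E
         pickup(H) → towers=[B; C/G; D/A; E; F] holding=H
         pickup(B) → towers=[C/G; D/A; E; F; H] holding=B
         pickup(F) → towers=[B; C/G; D/A; E; H] holding=F
none of the 6 applicable actions match → impossible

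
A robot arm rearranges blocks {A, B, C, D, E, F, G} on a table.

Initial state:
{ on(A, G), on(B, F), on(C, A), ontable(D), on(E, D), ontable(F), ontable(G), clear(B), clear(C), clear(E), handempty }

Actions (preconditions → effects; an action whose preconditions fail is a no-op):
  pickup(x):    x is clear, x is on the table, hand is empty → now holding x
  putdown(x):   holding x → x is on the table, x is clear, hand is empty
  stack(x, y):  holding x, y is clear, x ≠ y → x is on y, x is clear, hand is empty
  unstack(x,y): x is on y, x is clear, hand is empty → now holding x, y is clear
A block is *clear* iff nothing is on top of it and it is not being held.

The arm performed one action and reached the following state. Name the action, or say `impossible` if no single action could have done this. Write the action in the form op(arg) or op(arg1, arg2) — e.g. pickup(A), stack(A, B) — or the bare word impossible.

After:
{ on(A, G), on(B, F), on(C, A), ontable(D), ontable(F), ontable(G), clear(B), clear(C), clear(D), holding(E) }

target: towers=[D; F/B; G/A/C] holding=E
     unstack(B, F) → towers=[D/E; F; G/A/C] holding=B
     unstack(E, D) → towers=[D; F/B; G/A/C] holding=E  ← match
     unstack(C, A) → towers=[D/E; F/B; G/A] holding=C

unstack(E, D)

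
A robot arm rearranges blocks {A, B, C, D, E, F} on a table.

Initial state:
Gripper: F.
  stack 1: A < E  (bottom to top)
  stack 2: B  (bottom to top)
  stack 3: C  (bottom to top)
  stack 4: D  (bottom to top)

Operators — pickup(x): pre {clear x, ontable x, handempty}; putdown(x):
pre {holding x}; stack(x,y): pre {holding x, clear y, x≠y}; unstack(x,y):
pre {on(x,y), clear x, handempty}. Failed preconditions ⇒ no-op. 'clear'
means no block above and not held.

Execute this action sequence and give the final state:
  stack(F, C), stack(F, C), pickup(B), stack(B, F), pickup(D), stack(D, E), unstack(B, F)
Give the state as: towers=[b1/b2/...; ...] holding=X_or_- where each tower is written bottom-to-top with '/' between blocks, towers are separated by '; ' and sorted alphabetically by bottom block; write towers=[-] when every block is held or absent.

step 1 (stack(F, C)): towers=[A/E; B; C/F; D] holding=-
step 2 (stack(F, C)) [no-op]: towers=[A/E; B; C/F; D] holding=-
step 3 (pickup(B)): towers=[A/E; C/F; D] holding=B
step 4 (stack(B, F)): towers=[A/E; C/F/B; D] holding=-
step 5 (pickup(D)): towers=[A/E; C/F/B] holding=D
step 6 (stack(D, E)): towers=[A/E/D; C/F/B] holding=-
step 7 (unstack(B, F)): towers=[A/E/D; C/F] holding=B

towers=[A/E/D; C/F] holding=B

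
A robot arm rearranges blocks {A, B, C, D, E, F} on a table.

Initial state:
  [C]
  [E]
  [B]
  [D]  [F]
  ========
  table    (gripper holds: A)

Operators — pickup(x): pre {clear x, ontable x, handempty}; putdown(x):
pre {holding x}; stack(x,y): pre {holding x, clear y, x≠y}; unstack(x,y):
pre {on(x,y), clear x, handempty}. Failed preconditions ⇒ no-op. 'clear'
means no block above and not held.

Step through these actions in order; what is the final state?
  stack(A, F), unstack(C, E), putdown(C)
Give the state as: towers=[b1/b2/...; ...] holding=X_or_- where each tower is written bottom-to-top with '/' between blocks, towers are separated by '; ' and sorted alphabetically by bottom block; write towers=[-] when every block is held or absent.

step 1 (stack(A, F)): towers=[D/B/E/C; F/A] holding=-
step 2 (unstack(C, E)): towers=[D/B/E; F/A] holding=C
step 3 (putdown(C)): towers=[C; D/B/E; F/A] holding=-

towers=[C; D/B/E; F/A] holding=-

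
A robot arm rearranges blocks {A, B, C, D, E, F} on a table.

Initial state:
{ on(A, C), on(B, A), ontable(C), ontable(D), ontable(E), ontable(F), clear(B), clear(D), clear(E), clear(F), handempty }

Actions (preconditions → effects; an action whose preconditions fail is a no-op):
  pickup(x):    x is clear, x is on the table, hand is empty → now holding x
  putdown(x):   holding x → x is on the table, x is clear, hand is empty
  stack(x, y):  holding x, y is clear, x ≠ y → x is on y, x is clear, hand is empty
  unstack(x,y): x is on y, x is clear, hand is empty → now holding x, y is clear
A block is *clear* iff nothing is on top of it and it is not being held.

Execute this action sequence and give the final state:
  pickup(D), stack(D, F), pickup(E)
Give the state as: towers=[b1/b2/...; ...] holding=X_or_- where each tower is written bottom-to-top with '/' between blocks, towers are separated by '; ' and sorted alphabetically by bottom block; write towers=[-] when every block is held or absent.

towers=[C/A/B; F/D] holding=E

step 1 (pickup(D)): towers=[C/A/B; E; F] holding=D
step 2 (stack(D, F)): towers=[C/A/B; E; F/D] holding=-
step 3 (pickup(E)): towers=[C/A/B; F/D] holding=E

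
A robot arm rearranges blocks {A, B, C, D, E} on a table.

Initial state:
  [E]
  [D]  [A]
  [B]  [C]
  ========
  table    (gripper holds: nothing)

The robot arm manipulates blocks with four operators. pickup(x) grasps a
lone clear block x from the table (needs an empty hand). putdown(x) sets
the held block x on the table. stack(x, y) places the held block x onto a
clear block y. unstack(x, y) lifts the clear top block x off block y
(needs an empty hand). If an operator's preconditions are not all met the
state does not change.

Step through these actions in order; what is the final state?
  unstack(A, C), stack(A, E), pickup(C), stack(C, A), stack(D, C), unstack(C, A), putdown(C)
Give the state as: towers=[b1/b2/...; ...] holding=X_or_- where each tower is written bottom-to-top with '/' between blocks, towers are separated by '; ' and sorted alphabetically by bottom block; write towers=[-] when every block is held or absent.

towers=[B/D/E/A; C] holding=-

step 1 (unstack(A, C)): towers=[B/D/E; C] holding=A
step 2 (stack(A, E)): towers=[B/D/E/A; C] holding=-
step 3 (pickup(C)): towers=[B/D/E/A] holding=C
step 4 (stack(C, A)): towers=[B/D/E/A/C] holding=-
step 5 (stack(D, C)) [no-op]: towers=[B/D/E/A/C] holding=-
step 6 (unstack(C, A)): towers=[B/D/E/A] holding=C
step 7 (putdown(C)): towers=[B/D/E/A; C] holding=-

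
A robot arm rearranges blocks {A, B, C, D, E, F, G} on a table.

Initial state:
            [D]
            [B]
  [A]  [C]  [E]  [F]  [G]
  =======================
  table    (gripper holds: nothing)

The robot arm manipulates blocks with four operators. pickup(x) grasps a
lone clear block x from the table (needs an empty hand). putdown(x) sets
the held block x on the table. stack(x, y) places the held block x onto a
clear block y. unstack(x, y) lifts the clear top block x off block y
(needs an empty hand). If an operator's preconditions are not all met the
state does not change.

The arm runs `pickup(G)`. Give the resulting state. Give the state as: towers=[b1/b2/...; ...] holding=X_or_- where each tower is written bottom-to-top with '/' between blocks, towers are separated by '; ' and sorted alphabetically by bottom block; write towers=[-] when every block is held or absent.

towers=[A; C; E/B/D; F] holding=G

before: towers=[A; C; E/B/D; F; G] holding=-
pre[pickup(G)]: clear(G) ✓, ontable(G) ✓, handempty ✓
all met → apply pickup(G)
after:  towers=[A; C; E/B/D; F] holding=G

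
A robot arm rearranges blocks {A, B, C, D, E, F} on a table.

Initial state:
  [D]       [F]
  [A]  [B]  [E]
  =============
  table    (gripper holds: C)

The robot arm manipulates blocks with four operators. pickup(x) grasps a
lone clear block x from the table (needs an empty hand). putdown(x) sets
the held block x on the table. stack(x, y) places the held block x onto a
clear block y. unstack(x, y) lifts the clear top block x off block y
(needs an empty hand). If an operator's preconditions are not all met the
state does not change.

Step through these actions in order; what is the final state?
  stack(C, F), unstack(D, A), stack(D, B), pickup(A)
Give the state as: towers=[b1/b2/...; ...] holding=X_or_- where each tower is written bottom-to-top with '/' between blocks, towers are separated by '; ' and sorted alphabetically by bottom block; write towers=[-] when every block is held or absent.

step 1 (stack(C, F)): towers=[A/D; B; E/F/C] holding=-
step 2 (unstack(D, A)): towers=[A; B; E/F/C] holding=D
step 3 (stack(D, B)): towers=[A; B/D; E/F/C] holding=-
step 4 (pickup(A)): towers=[B/D; E/F/C] holding=A

towers=[B/D; E/F/C] holding=A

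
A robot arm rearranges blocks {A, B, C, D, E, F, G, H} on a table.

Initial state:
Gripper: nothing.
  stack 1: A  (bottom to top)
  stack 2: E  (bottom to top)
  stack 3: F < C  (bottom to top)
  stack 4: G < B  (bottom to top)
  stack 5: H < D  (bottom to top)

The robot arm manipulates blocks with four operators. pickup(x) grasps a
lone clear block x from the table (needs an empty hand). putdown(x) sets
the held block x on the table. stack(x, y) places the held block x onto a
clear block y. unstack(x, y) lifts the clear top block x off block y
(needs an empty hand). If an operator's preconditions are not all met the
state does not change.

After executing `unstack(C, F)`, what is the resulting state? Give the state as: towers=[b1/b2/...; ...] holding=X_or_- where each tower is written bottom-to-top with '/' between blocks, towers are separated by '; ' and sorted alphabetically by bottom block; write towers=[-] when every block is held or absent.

towers=[A; E; F; G/B; H/D] holding=C

before: towers=[A; E; F/C; G/B; H/D] holding=-
pre[unstack(C, F)]: on(C,F) yes, clear(C) yes, handempty yes
all met → apply unstack(C, F)
after:  towers=[A; E; F; G/B; H/D] holding=C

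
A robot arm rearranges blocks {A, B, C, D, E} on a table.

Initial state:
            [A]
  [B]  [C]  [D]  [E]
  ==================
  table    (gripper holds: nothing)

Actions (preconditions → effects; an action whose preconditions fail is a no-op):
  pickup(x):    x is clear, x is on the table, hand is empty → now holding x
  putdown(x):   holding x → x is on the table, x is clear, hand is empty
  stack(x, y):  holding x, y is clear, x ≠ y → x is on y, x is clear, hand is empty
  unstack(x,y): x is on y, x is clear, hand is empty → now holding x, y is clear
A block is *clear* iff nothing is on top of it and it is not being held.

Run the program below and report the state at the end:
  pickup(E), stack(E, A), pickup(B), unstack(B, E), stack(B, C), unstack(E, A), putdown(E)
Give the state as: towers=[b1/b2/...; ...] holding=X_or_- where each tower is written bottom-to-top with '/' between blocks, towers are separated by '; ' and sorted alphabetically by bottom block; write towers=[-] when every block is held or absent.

towers=[C/B; D/A; E] holding=-

step 1 (pickup(E)): towers=[B; C; D/A] holding=E
step 2 (stack(E, A)): towers=[B; C; D/A/E] holding=-
step 3 (pickup(B)): towers=[C; D/A/E] holding=B
step 4 (unstack(B, E)) [no-op]: towers=[C; D/A/E] holding=B
step 5 (stack(B, C)): towers=[C/B; D/A/E] holding=-
step 6 (unstack(E, A)): towers=[C/B; D/A] holding=E
step 7 (putdown(E)): towers=[C/B; D/A; E] holding=-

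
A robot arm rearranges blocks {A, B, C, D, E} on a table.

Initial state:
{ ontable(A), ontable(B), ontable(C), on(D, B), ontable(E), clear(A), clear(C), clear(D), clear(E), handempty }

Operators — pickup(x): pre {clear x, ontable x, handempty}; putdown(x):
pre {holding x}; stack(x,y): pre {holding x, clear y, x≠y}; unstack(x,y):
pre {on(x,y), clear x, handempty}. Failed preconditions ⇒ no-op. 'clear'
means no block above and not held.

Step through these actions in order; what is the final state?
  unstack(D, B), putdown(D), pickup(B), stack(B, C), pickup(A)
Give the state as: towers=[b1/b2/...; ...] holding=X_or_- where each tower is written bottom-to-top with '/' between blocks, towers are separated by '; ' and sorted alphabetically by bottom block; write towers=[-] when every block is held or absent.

step 1 (unstack(D, B)): towers=[A; B; C; E] holding=D
step 2 (putdown(D)): towers=[A; B; C; D; E] holding=-
step 3 (pickup(B)): towers=[A; C; D; E] holding=B
step 4 (stack(B, C)): towers=[A; C/B; D; E] holding=-
step 5 (pickup(A)): towers=[C/B; D; E] holding=A

towers=[C/B; D; E] holding=A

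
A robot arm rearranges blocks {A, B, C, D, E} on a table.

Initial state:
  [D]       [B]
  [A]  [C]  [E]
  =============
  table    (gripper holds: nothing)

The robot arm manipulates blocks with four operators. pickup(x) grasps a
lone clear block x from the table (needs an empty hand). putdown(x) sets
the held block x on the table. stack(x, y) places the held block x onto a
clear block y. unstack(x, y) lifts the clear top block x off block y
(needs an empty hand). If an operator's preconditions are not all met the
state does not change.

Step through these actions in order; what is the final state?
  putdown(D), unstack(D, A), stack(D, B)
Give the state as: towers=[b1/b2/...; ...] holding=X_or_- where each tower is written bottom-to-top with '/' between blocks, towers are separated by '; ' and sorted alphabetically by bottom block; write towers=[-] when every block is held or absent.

step 1 (putdown(D)) [no-op]: towers=[A/D; C; E/B] holding=-
step 2 (unstack(D, A)): towers=[A; C; E/B] holding=D
step 3 (stack(D, B)): towers=[A; C; E/B/D] holding=-

towers=[A; C; E/B/D] holding=-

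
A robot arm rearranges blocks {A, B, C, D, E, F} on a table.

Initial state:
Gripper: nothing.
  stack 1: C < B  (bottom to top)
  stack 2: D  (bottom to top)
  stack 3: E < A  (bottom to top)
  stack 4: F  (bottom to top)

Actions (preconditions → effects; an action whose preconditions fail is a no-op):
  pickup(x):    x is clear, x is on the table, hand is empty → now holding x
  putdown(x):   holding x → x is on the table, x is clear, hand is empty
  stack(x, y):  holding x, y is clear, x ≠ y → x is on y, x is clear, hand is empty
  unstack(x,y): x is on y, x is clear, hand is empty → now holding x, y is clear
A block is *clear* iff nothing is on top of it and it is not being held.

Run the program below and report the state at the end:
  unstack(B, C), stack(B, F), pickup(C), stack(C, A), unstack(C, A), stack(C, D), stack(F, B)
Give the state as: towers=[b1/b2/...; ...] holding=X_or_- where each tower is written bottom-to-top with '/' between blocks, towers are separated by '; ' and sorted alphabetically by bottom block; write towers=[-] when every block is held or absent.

step 1 (unstack(B, C)): towers=[C; D; E/A; F] holding=B
step 2 (stack(B, F)): towers=[C; D; E/A; F/B] holding=-
step 3 (pickup(C)): towers=[D; E/A; F/B] holding=C
step 4 (stack(C, A)): towers=[D; E/A/C; F/B] holding=-
step 5 (unstack(C, A)): towers=[D; E/A; F/B] holding=C
step 6 (stack(C, D)): towers=[D/C; E/A; F/B] holding=-
step 7 (stack(F, B)) [no-op]: towers=[D/C; E/A; F/B] holding=-

towers=[D/C; E/A; F/B] holding=-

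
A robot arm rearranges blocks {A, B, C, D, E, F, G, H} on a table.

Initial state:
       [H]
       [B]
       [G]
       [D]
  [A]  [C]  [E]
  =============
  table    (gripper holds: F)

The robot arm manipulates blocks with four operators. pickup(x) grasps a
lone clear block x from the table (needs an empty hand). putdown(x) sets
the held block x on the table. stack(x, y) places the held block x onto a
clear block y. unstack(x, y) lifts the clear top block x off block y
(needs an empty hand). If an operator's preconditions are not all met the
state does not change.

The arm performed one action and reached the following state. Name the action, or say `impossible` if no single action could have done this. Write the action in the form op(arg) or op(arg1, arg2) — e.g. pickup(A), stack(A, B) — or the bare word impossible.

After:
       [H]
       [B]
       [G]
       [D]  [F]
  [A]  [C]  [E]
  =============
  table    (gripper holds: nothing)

stack(F, E)

target: towers=[A; C/D/G/B/H; E/F] holding=-
        putdown(F) → towers=[A; C/D/G/B/H; E; F] holding=-
       stack(F, A) → towers=[A/F; C/D/G/B/H; E] holding=-
       stack(F, E) → towers=[A; C/D/G/B/H; E/F] holding=-  ← match
       stack(F, H) → towers=[A; C/D/G/B/H/F; E] holding=-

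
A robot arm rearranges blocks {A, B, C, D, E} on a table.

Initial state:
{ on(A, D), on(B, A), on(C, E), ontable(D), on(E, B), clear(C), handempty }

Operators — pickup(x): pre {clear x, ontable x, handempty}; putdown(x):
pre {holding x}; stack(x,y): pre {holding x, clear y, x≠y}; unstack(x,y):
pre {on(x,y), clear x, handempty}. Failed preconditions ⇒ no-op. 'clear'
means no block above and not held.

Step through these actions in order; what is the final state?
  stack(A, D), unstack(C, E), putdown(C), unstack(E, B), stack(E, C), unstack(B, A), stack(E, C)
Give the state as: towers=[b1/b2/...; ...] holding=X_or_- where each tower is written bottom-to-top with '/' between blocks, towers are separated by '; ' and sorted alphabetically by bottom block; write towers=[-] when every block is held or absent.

towers=[C/E; D/A] holding=B

step 1 (stack(A, D)) [no-op]: towers=[D/A/B/E/C] holding=-
step 2 (unstack(C, E)): towers=[D/A/B/E] holding=C
step 3 (putdown(C)): towers=[C; D/A/B/E] holding=-
step 4 (unstack(E, B)): towers=[C; D/A/B] holding=E
step 5 (stack(E, C)): towers=[C/E; D/A/B] holding=-
step 6 (unstack(B, A)): towers=[C/E; D/A] holding=B
step 7 (stack(E, C)) [no-op]: towers=[C/E; D/A] holding=B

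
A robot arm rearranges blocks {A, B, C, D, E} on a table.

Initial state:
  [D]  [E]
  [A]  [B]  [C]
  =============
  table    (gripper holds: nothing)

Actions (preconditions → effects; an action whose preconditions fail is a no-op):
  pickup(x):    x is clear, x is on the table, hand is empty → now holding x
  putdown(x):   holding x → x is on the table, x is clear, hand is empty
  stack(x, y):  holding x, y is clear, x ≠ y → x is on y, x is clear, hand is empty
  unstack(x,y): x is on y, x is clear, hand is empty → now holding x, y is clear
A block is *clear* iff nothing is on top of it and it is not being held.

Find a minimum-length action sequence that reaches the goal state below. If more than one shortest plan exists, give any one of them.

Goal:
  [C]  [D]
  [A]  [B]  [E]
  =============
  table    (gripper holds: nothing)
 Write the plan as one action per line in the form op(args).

unstack(E, B)
putdown(E)
unstack(D, A)
stack(D, B)
pickup(C)
stack(C, A)

step 1 (unstack(E, B)): towers=[A/D; B; C] holding=E
step 2 (putdown(E)): towers=[A/D; B; C; E] holding=-
step 3 (unstack(D, A)): towers=[A; B; C; E] holding=D
step 4 (stack(D, B)): towers=[A; B/D; C; E] holding=-
step 5 (pickup(C)): towers=[A; B/D; E] holding=C
step 6 (stack(C, A)): towers=[A/C; B/D; E] holding=-
goal check: towers=[A/C; B/D; E] holding=- — reached (length 6, optimal by BFS)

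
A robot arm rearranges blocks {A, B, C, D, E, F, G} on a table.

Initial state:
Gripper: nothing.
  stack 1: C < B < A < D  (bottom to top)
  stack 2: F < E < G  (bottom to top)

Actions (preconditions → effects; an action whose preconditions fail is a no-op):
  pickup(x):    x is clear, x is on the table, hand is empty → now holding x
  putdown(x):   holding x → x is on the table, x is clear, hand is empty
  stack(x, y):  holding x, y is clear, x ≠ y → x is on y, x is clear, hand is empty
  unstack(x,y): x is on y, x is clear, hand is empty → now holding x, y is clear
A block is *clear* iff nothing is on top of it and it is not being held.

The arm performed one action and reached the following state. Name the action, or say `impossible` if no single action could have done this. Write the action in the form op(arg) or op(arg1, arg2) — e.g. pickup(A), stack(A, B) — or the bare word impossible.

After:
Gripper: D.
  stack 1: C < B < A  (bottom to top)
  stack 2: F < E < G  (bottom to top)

unstack(D, A)

target: towers=[C/B/A; F/E/G] holding=D
     unstack(G, E) → towers=[C/B/A/D; F/E] holding=G
     unstack(D, A) → towers=[C/B/A; F/E/G] holding=D  ← match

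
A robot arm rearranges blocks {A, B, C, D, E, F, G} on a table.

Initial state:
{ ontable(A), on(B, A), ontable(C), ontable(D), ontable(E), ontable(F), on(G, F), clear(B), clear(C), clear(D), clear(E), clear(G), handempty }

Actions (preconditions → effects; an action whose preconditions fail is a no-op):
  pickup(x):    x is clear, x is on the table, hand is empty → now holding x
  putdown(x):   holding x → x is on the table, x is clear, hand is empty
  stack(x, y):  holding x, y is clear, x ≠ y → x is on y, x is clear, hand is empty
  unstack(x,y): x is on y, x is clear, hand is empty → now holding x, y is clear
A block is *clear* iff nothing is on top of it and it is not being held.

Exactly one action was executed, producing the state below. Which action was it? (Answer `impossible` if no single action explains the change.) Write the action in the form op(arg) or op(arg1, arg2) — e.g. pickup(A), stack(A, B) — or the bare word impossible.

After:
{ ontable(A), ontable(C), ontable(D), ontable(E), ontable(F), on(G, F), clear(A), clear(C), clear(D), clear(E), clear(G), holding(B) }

unstack(B, A)

target: towers=[A; C; D; E; F/G] holding=B
     unstack(B, A) → towers=[A; C; D; E; F/G] holding=B  ← match
     unstack(G, F) → towers=[A/B; C; D; E; F] holding=G
         pickup(D) → towers=[A/B; C; E; F/G] holding=D
         pickup(E) → towers=[A/B; C; D; F/G] holding=E
         pickup(C) → towers=[A/B; D; E; F/G] holding=C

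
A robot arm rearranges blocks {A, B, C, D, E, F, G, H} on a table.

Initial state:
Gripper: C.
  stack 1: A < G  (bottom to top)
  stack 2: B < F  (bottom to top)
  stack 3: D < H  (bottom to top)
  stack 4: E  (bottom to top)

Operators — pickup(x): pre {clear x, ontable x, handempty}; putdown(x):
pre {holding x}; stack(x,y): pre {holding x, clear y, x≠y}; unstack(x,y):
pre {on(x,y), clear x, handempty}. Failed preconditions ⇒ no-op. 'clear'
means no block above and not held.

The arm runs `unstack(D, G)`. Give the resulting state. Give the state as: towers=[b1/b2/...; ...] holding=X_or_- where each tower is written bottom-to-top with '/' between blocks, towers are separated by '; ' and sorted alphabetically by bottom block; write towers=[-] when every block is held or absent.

towers=[A/G; B/F; D/H; E] holding=C

before: towers=[A/G; B/F; D/H; E] holding=C
pre[unstack(D, G)]: on(D,G) fail, clear(D) fail, handempty fail
on(D,G), clear(D), handempty unmet → unstack(D, G) is a no-op
after:  towers=[A/G; B/F; D/H; E] holding=C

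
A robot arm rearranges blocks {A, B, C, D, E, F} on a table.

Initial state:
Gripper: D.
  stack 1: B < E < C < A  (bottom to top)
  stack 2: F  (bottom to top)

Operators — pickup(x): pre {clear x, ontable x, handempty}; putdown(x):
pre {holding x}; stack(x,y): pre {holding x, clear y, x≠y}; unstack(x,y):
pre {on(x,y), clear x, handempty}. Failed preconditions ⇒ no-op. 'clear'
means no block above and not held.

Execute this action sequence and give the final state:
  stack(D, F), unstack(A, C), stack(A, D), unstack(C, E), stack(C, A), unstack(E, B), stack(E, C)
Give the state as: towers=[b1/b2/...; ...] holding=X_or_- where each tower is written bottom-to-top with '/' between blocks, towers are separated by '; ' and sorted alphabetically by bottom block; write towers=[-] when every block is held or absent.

step 1 (stack(D, F)): towers=[B/E/C/A; F/D] holding=-
step 2 (unstack(A, C)): towers=[B/E/C; F/D] holding=A
step 3 (stack(A, D)): towers=[B/E/C; F/D/A] holding=-
step 4 (unstack(C, E)): towers=[B/E; F/D/A] holding=C
step 5 (stack(C, A)): towers=[B/E; F/D/A/C] holding=-
step 6 (unstack(E, B)): towers=[B; F/D/A/C] holding=E
step 7 (stack(E, C)): towers=[B; F/D/A/C/E] holding=-

towers=[B; F/D/A/C/E] holding=-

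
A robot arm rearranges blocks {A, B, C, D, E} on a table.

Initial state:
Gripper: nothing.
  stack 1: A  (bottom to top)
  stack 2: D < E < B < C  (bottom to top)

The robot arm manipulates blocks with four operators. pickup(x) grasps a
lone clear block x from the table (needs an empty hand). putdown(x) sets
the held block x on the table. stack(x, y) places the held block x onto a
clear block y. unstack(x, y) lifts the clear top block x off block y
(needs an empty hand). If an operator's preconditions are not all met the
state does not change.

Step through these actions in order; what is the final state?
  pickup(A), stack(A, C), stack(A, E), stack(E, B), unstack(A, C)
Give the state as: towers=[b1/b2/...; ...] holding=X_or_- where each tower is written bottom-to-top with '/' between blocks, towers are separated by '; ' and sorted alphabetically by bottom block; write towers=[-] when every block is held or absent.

step 1 (pickup(A)): towers=[D/E/B/C] holding=A
step 2 (stack(A, C)): towers=[D/E/B/C/A] holding=-
step 3 (stack(A, E)) [no-op]: towers=[D/E/B/C/A] holding=-
step 4 (stack(E, B)) [no-op]: towers=[D/E/B/C/A] holding=-
step 5 (unstack(A, C)): towers=[D/E/B/C] holding=A

towers=[D/E/B/C] holding=A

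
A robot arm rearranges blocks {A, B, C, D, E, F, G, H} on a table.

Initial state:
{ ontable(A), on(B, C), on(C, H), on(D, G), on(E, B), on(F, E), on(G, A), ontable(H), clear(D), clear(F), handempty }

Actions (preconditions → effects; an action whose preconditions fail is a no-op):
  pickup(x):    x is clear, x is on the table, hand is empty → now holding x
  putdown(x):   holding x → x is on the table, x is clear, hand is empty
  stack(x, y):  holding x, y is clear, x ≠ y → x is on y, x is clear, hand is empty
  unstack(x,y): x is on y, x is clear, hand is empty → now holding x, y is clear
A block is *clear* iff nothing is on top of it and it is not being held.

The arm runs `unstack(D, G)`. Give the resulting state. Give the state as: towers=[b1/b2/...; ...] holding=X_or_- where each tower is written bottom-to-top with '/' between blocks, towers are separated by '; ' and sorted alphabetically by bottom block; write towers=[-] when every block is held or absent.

before: towers=[A/G/D; H/C/B/E/F] holding=-
pre[unstack(D, G)]: on(D,G) ✓, clear(D) ✓, handempty ✓
all met → apply unstack(D, G)
after:  towers=[A/G; H/C/B/E/F] holding=D

towers=[A/G; H/C/B/E/F] holding=D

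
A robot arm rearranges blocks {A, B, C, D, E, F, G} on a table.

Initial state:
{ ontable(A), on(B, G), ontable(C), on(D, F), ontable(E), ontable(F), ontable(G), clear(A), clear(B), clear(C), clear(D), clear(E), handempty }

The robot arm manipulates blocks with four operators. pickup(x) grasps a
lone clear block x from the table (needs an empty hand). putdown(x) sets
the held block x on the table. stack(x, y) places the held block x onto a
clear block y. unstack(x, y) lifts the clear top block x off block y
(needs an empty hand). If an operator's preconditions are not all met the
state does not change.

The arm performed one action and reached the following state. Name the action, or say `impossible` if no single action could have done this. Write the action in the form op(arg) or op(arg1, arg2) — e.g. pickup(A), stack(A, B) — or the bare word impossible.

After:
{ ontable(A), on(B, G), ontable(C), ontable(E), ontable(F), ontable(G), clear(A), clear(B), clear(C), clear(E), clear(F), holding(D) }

unstack(D, F)

target: towers=[A; C; E; F; G/B] holding=D
     unstack(B, G) → towers=[A; C; E; F/D; G] holding=B
     unstack(D, F) → towers=[A; C; E; F; G/B] holding=D  ← match
         pickup(A) → towers=[C; E; F/D; G/B] holding=A
         pickup(E) → towers=[A; C; F/D; G/B] holding=E
         pickup(C) → towers=[A; E; F/D; G/B] holding=C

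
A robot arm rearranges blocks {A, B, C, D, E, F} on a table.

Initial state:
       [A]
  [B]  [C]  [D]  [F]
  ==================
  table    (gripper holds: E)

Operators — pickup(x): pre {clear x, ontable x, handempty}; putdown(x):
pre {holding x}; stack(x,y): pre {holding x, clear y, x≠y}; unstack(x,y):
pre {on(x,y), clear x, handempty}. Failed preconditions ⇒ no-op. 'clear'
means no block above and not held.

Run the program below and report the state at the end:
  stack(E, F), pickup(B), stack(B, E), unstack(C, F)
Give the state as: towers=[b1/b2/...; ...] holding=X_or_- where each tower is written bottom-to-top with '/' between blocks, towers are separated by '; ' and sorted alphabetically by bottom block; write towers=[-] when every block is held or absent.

towers=[C/A; D; F/E/B] holding=-

step 1 (stack(E, F)): towers=[B; C/A; D; F/E] holding=-
step 2 (pickup(B)): towers=[C/A; D; F/E] holding=B
step 3 (stack(B, E)): towers=[C/A; D; F/E/B] holding=-
step 4 (unstack(C, F)) [no-op]: towers=[C/A; D; F/E/B] holding=-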